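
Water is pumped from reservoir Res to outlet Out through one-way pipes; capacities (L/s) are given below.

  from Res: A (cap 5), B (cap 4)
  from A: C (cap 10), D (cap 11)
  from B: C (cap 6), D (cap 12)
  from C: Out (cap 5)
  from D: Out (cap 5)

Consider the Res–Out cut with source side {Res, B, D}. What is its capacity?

16

Edges leaving {Res, B, D}: Res→A (5), B→C (6), D→Out (5).
Cut capacity = 5 + 6 + 5 = 16.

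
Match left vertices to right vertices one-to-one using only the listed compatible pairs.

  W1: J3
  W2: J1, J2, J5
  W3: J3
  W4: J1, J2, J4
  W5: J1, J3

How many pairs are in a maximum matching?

Unit-capacity flow: source→left, listed edges, right→sink; max matching = max flow.
Augmenting path W1→J3 (+1); matched 1.
Augmenting path W2→J1 (+1); matched 2.
Augmenting path W4→J2 (+1); matched 3.
Augmenting path W5→J1→W2→J5 (+1); matched 4.
No augmenting path remains; maximum matching = 4.
König certificate: {W2, W4, W5, J3} is a vertex cover of size 4 (every listed pair touches it), so no matching can be larger.

4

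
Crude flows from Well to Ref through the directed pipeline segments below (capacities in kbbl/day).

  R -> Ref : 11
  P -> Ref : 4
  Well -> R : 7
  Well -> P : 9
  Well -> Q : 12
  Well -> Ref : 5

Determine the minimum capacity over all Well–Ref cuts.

Augment Well→Ref: bottleneck 5, flow now 5.
Augment Well→P→Ref: bottleneck 4, flow now 9.
Augment Well→R→Ref: bottleneck 7, flow now 16.
No augmenting path remains; maximum flow = 16.
By max-flow min-cut, the minimum cut capacity equals the max flow.
In the residual graph, reachable from Well: {Well, P, Q}.
Min-cut edges: Well→R (7), Well→Ref (5), P→Ref (4); capacity 7 + 5 + 4 = 16.

16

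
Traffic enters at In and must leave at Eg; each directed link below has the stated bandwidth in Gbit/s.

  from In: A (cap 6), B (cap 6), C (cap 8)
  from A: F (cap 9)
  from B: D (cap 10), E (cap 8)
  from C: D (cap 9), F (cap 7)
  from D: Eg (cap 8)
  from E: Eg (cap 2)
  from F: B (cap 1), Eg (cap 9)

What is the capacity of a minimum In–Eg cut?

19

Augment In→A→F→Eg: bottleneck 6, flow now 6.
Augment In→B→D→Eg: bottleneck 6, flow now 12.
Augment In→C→D→Eg: bottleneck 2, flow now 14.
Augment In→C→F→Eg: bottleneck 3, flow now 17.
Augment In→C→D→B→E→Eg: bottleneck 2, flow now 19. (uses reverse residual edge)
No augmenting path remains; maximum flow = 19.
By max-flow min-cut, the minimum cut capacity equals the max flow.
In the residual graph, reachable from In: {In, A, B, C, D, E, F}.
Min-cut edges: D→Eg (8), E→Eg (2), F→Eg (9); capacity 8 + 2 + 9 = 19.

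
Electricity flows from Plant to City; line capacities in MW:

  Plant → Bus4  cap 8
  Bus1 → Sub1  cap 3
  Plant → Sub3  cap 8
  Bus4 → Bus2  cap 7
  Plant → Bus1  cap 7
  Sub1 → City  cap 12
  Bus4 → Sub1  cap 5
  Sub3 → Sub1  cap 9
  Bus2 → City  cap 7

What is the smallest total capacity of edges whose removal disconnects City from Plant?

Augment Plant→Bus4→Sub1→City: bottleneck 5, flow now 5.
Augment Plant→Bus4→Bus2→City: bottleneck 3, flow now 8.
Augment Plant→Bus1→Sub1→City: bottleneck 3, flow now 11.
Augment Plant→Sub3→Sub1→City: bottleneck 4, flow now 15.
Augment Plant→Sub3→Sub1→Bus4→Bus2→City: bottleneck 4, flow now 19. (uses reverse residual edge)
No augmenting path remains; maximum flow = 19.
By max-flow min-cut, the minimum cut capacity equals the max flow.
In the residual graph, reachable from Plant: {Plant, Bus1}.
Min-cut edges: Plant→Bus4 (8), Plant→Sub3 (8), Bus1→Sub1 (3); capacity 8 + 8 + 3 = 19.

19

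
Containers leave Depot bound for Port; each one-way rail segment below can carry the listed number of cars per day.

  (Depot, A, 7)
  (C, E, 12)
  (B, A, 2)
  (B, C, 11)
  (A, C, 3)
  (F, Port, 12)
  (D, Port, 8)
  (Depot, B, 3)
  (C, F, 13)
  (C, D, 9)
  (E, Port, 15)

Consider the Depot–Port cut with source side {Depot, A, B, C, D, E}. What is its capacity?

36

Edges leaving {Depot, A, B, C, D, E}: C→F (13), D→Port (8), E→Port (15).
Cut capacity = 13 + 8 + 15 = 36.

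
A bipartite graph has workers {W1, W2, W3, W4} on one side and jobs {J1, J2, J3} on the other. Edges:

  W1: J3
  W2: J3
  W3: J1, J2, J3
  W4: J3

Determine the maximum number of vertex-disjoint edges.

2

Unit-capacity flow: source→left, listed edges, right→sink; max matching = max flow.
Augmenting path W1→J3 (+1); matched 1.
Augmenting path W3→J1 (+1); matched 2.
No augmenting path remains; maximum matching = 2.
König certificate: {W3, J3} is a vertex cover of size 2 (every listed pair touches it), so no matching can be larger.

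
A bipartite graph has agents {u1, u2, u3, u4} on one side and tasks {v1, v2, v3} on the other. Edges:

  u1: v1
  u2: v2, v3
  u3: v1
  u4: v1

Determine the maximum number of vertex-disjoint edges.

Unit-capacity flow: source→left, listed edges, right→sink; max matching = max flow.
Augmenting path u1→v1 (+1); matched 1.
Augmenting path u2→v2 (+1); matched 2.
No augmenting path remains; maximum matching = 2.
König certificate: {u2, v1} is a vertex cover of size 2 (every listed pair touches it), so no matching can be larger.

2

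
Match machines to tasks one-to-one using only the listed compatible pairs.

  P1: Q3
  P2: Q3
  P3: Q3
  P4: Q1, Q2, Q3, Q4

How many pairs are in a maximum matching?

Unit-capacity flow: source→left, listed edges, right→sink; max matching = max flow.
Augmenting path P1→Q3 (+1); matched 1.
Augmenting path P4→Q1 (+1); matched 2.
No augmenting path remains; maximum matching = 2.
König certificate: {P4, Q3} is a vertex cover of size 2 (every listed pair touches it), so no matching can be larger.

2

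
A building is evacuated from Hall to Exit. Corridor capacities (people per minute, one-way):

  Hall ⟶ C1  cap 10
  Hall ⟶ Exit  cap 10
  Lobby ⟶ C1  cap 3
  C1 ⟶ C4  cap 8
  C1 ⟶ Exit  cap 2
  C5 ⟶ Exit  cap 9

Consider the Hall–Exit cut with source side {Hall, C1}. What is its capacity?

20

Edges leaving {Hall, C1}: Hall→Exit (10), C1→C4 (8), C1→Exit (2).
Cut capacity = 10 + 8 + 2 = 20.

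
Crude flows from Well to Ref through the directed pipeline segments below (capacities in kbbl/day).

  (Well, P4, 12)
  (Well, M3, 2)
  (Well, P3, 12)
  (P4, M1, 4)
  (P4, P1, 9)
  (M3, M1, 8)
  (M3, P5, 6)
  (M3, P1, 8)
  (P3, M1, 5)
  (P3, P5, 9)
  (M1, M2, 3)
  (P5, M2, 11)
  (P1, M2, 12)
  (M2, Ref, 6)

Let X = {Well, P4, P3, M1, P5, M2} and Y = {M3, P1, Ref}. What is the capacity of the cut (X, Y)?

Edges leaving {Well, P4, P3, M1, P5, M2}: Well→M3 (2), P4→P1 (9), M2→Ref (6).
Cut capacity = 2 + 9 + 6 = 17.

17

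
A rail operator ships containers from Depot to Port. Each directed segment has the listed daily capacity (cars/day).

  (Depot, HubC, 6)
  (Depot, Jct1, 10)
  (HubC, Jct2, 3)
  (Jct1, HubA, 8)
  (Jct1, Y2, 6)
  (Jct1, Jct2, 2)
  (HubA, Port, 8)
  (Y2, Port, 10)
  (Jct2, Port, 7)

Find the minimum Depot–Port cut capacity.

Augment Depot→HubC→Jct2→Port: bottleneck 3, flow now 3.
Augment Depot→Jct1→HubA→Port: bottleneck 8, flow now 11.
Augment Depot→Jct1→Y2→Port: bottleneck 2, flow now 13.
No augmenting path remains; maximum flow = 13.
By max-flow min-cut, the minimum cut capacity equals the max flow.
In the residual graph, reachable from Depot: {Depot, HubC}.
Min-cut edges: Depot→Jct1 (10), HubC→Jct2 (3); capacity 10 + 3 = 13.

13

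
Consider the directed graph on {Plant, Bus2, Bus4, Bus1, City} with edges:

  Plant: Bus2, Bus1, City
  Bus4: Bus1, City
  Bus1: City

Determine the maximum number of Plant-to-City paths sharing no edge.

Assign every edge capacity 1; by Menger, the answer equals the max flow.
Path Plant→City (+1); total 1.
Path Plant→Bus1→City (+1); total 2.
No residual Plant→City path; max flow = 2.
Certifying cut of size 2: {Plant→Bus1, Plant→City}.

2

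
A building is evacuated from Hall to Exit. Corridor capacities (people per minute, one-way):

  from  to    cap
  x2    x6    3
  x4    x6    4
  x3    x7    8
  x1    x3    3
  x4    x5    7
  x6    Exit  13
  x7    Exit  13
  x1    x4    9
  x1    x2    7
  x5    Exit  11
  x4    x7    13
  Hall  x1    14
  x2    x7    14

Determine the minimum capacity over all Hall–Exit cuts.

14

Augment Hall→x1→x2→x6→Exit: bottleneck 3, flow now 3.
Augment Hall→x1→x2→x7→Exit: bottleneck 4, flow now 7.
Augment Hall→x1→x3→x7→Exit: bottleneck 3, flow now 10.
Augment Hall→x1→x4→x5→Exit: bottleneck 4, flow now 14.
No augmenting path remains; maximum flow = 14.
By max-flow min-cut, the minimum cut capacity equals the max flow.
In the residual graph, reachable from Hall: {Hall}.
Min-cut edges: Hall→x1 (14); capacity 14 = 14.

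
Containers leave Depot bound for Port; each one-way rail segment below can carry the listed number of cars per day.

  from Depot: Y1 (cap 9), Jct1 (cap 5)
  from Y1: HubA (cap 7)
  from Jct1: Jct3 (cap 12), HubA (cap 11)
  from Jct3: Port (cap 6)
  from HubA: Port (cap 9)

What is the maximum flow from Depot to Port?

Augment Depot→Y1→HubA→Port: bottleneck 7, flow now 7.
Augment Depot→Jct1→Jct3→Port: bottleneck 5, flow now 12.
No augmenting path remains; maximum flow = 12.
In the residual graph, reachable from Depot: {Depot, Y1}.
Min-cut edges: Depot→Jct1 (5), Y1→HubA (7); capacity 5 + 7 = 12.
This cut is saturated, so no flow can exceed 12.

12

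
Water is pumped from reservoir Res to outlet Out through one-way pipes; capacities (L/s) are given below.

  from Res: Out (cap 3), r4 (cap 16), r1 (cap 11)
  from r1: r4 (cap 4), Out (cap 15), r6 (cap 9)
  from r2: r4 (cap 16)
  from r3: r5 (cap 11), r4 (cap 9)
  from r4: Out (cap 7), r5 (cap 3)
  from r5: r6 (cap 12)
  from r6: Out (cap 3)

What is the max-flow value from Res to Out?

24

Augment Res→Out: bottleneck 3, flow now 3.
Augment Res→r1→Out: bottleneck 11, flow now 14.
Augment Res→r4→Out: bottleneck 7, flow now 21.
Augment Res→r4→r5→r6→Out: bottleneck 3, flow now 24.
No augmenting path remains; maximum flow = 24.
In the residual graph, reachable from Res: {Res, r4}.
Min-cut edges: Res→r1 (11), Res→Out (3), r4→r5 (3), r4→Out (7); capacity 11 + 3 + 3 + 7 = 24.
This cut is saturated, so no flow can exceed 24.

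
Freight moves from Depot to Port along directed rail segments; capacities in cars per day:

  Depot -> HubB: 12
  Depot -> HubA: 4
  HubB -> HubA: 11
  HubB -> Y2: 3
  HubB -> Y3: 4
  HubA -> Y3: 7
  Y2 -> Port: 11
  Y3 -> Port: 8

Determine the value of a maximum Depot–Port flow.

11

Augment Depot→HubB→Y2→Port: bottleneck 3, flow now 3.
Augment Depot→HubB→Y3→Port: bottleneck 4, flow now 7.
Augment Depot→HubA→Y3→Port: bottleneck 4, flow now 11.
No augmenting path remains; maximum flow = 11.
In the residual graph, reachable from Depot: {Depot, HubB, HubA, Y3}.
Min-cut edges: HubB→Y2 (3), Y3→Port (8); capacity 3 + 8 = 11.
This cut is saturated, so no flow can exceed 11.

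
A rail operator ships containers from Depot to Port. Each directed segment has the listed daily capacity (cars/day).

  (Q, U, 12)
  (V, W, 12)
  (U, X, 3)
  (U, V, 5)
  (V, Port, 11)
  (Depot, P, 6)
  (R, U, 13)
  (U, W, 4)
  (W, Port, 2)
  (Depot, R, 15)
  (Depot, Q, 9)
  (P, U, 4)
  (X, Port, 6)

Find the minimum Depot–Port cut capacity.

10

Augment Depot→P→U→V→Port: bottleneck 4, flow now 4.
Augment Depot→Q→U→V→Port: bottleneck 1, flow now 5.
Augment Depot→Q→U→W→Port: bottleneck 2, flow now 7.
Augment Depot→Q→U→X→Port: bottleneck 3, flow now 10.
No augmenting path remains; maximum flow = 10.
By max-flow min-cut, the minimum cut capacity equals the max flow.
In the residual graph, reachable from Depot: {Depot, P, Q, R, U, W}.
Min-cut edges: U→V (5), U→X (3), W→Port (2); capacity 5 + 3 + 2 = 10.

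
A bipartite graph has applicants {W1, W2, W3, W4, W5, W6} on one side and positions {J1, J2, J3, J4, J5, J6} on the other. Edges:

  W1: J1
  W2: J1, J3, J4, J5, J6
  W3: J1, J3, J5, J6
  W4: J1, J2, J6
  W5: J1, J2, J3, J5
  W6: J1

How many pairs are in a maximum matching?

Unit-capacity flow: source→left, listed edges, right→sink; max matching = max flow.
Augmenting path W1→J1 (+1); matched 1.
Augmenting path W2→J3 (+1); matched 2.
Augmenting path W3→J5 (+1); matched 3.
Augmenting path W4→J2 (+1); matched 4.
Augmenting path W5→J2→W4→J6 (+1); matched 5.
No augmenting path remains; maximum matching = 5.
König certificate: {W2, W3, W4, W5, J1} is a vertex cover of size 5 (every listed pair touches it), so no matching can be larger.

5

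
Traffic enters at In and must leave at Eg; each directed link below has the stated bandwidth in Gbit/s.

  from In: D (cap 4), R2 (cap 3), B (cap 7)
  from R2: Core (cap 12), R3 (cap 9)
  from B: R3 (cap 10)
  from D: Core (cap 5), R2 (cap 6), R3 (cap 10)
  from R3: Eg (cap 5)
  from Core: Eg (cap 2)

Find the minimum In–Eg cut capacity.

Augment In→R2→R3→Eg: bottleneck 3, flow now 3.
Augment In→B→R3→Eg: bottleneck 2, flow now 5.
Augment In→D→Core→Eg: bottleneck 2, flow now 7.
No augmenting path remains; maximum flow = 7.
By max-flow min-cut, the minimum cut capacity equals the max flow.
In the residual graph, reachable from In: {In, R2, B, D, R3, Core}.
Min-cut edges: R3→Eg (5), Core→Eg (2); capacity 5 + 2 = 7.

7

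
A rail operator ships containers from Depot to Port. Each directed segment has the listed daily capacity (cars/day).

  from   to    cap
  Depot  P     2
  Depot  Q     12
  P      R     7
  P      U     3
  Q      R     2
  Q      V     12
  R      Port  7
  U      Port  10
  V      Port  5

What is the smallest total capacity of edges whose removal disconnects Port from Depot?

Augment Depot→P→R→Port: bottleneck 2, flow now 2.
Augment Depot→Q→R→Port: bottleneck 2, flow now 4.
Augment Depot→Q→V→Port: bottleneck 5, flow now 9.
No augmenting path remains; maximum flow = 9.
By max-flow min-cut, the minimum cut capacity equals the max flow.
In the residual graph, reachable from Depot: {Depot, Q, V}.
Min-cut edges: Depot→P (2), Q→R (2), V→Port (5); capacity 2 + 2 + 5 = 9.

9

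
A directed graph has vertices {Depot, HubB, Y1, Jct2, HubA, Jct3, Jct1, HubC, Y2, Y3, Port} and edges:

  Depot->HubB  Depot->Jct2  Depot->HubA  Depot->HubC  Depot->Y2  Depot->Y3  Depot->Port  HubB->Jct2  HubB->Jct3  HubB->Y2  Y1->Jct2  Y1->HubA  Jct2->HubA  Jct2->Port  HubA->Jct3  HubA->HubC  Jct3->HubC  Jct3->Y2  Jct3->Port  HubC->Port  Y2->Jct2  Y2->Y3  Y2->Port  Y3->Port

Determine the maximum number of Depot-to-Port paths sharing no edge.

6

Assign every edge capacity 1; by Menger, the answer equals the max flow.
Path Depot→Port (+1); total 1.
Path Depot→Jct2→Port (+1); total 2.
Path Depot→HubC→Port (+1); total 3.
Path Depot→Y2→Port (+1); total 4.
Path Depot→Y3→Port (+1); total 5.
Path Depot→HubB→Jct3→Port (+1); total 6.
No residual Depot→Port path; max flow = 6.
Certifying cut of size 6: {Depot→Port, HubC→Port, Jct2→Port, Jct3→Port, Y2→Port, Y3→Port}.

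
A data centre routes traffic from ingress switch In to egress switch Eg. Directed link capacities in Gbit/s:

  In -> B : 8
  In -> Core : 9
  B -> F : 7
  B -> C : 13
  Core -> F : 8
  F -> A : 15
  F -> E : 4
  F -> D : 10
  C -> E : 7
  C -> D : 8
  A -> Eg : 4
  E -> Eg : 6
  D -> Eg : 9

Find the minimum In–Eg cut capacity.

Augment In→B→F→A→Eg: bottleneck 4, flow now 4.
Augment In→B→F→E→Eg: bottleneck 3, flow now 7.
Augment In→B→C→E→Eg: bottleneck 1, flow now 8.
Augment In→Core→F→E→Eg: bottleneck 1, flow now 9.
Augment In→Core→F→D→Eg: bottleneck 7, flow now 16.
No augmenting path remains; maximum flow = 16.
By max-flow min-cut, the minimum cut capacity equals the max flow.
In the residual graph, reachable from In: {In, Core}.
Min-cut edges: In→B (8), Core→F (8); capacity 8 + 8 = 16.

16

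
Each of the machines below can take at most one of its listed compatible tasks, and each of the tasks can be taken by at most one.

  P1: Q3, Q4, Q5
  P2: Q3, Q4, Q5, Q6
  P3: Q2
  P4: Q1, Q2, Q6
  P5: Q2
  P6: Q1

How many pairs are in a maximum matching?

5

Unit-capacity flow: source→left, listed edges, right→sink; max matching = max flow.
Augmenting path P1→Q3 (+1); matched 1.
Augmenting path P2→Q4 (+1); matched 2.
Augmenting path P3→Q2 (+1); matched 3.
Augmenting path P4→Q1 (+1); matched 4.
Augmenting path P6→Q1→P4→Q6 (+1); matched 5.
No augmenting path remains; maximum matching = 5.
König certificate: {P1, P2, P4, P6, Q2} is a vertex cover of size 5 (every listed pair touches it), so no matching can be larger.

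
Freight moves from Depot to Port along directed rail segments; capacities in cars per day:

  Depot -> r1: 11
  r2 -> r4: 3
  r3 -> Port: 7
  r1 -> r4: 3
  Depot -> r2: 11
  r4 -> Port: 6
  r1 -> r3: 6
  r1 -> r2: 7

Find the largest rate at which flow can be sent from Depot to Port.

Augment Depot→r1→r3→Port: bottleneck 6, flow now 6.
Augment Depot→r1→r4→Port: bottleneck 3, flow now 9.
Augment Depot→r2→r4→Port: bottleneck 3, flow now 12.
No augmenting path remains; maximum flow = 12.
In the residual graph, reachable from Depot: {Depot, r1, r2}.
Min-cut edges: r1→r3 (6), r1→r4 (3), r2→r4 (3); capacity 6 + 3 + 3 = 12.
This cut is saturated, so no flow can exceed 12.

12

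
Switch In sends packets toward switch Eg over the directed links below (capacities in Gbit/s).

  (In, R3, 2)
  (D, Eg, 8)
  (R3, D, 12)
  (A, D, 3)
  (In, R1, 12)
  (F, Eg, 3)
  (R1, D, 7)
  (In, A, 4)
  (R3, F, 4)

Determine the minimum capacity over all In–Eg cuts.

Augment In→R3→F→Eg: bottleneck 2, flow now 2.
Augment In→A→D→Eg: bottleneck 3, flow now 5.
Augment In→R1→D→Eg: bottleneck 5, flow now 10.
No augmenting path remains; maximum flow = 10.
By max-flow min-cut, the minimum cut capacity equals the max flow.
In the residual graph, reachable from In: {In, A, R1, D}.
Min-cut edges: In→R3 (2), D→Eg (8); capacity 2 + 8 = 10.

10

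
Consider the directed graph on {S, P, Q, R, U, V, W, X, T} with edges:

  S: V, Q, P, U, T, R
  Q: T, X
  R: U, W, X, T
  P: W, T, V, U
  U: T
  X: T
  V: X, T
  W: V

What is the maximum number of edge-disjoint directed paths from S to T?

Assign every edge capacity 1; by Menger, the answer equals the max flow.
Path S→T (+1); total 1.
Path S→P→T (+1); total 2.
Path S→Q→T (+1); total 3.
Path S→R→T (+1); total 4.
Path S→U→T (+1); total 5.
Path S→V→T (+1); total 6.
No residual S→T path; max flow = 6.
Certifying cut of size 6: {S→P, S→Q, S→R, S→T, S→U, S→V}.

6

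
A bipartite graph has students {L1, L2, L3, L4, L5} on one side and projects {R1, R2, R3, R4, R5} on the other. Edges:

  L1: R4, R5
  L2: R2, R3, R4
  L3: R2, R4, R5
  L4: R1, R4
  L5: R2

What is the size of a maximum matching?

Unit-capacity flow: source→left, listed edges, right→sink; max matching = max flow.
Augmenting path L1→R4 (+1); matched 1.
Augmenting path L2→R2 (+1); matched 2.
Augmenting path L3→R5 (+1); matched 3.
Augmenting path L4→R1 (+1); matched 4.
Augmenting path L5→R2→L2→R3 (+1); matched 5.
No augmenting path remains; maximum matching = 5.
König certificate: {L1, L2, L3, L4, L5} is a vertex cover of size 5 (every listed pair touches it), so no matching can be larger.

5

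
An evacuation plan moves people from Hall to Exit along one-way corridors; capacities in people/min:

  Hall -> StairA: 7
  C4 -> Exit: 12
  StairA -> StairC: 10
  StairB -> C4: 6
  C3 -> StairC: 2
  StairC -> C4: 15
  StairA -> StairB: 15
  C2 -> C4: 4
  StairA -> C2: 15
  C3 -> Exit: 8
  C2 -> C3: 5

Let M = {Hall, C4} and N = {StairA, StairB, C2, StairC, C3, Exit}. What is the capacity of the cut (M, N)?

Edges leaving {Hall, C4}: Hall→StairA (7), C4→Exit (12).
Cut capacity = 7 + 12 = 19.

19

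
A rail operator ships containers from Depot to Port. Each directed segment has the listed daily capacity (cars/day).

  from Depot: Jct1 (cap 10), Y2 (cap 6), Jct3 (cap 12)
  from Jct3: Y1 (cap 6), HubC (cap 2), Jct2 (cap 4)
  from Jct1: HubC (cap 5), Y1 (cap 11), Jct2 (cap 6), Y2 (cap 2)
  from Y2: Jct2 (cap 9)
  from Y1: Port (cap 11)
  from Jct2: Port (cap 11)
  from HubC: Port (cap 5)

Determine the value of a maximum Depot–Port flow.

Augment Depot→Jct3→Y1→Port: bottleneck 6, flow now 6.
Augment Depot→Jct3→Jct2→Port: bottleneck 4, flow now 10.
Augment Depot→Jct3→HubC→Port: bottleneck 2, flow now 12.
Augment Depot→Jct1→Y1→Port: bottleneck 5, flow now 17.
Augment Depot→Jct1→Jct2→Port: bottleneck 5, flow now 22.
Augment Depot→Y2→Jct2→Port: bottleneck 2, flow now 24.
Augment Depot→Y2→Jct2→Jct1→HubC→Port: bottleneck 3, flow now 27. (uses reverse residual edge)
No augmenting path remains; maximum flow = 27.
In the residual graph, reachable from Depot: {Depot, Jct3, Jct1, Y2, Y1, Jct2, HubC}.
Min-cut edges: Y1→Port (11), Jct2→Port (11), HubC→Port (5); capacity 11 + 11 + 5 = 27.
This cut is saturated, so no flow can exceed 27.

27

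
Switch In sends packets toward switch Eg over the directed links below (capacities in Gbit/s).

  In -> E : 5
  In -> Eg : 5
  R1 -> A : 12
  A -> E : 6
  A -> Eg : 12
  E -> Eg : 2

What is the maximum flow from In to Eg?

7

Augment In→Eg: bottleneck 5, flow now 5.
Augment In→E→Eg: bottleneck 2, flow now 7.
No augmenting path remains; maximum flow = 7.
In the residual graph, reachable from In: {In, E}.
Min-cut edges: In→Eg (5), E→Eg (2); capacity 5 + 2 = 7.
This cut is saturated, so no flow can exceed 7.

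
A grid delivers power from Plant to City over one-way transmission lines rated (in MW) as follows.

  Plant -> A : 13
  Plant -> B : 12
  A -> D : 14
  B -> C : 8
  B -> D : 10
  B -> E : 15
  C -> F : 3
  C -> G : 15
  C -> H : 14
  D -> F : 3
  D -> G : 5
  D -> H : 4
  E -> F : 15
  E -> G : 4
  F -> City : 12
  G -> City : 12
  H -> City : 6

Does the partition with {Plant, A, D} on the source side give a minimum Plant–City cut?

Given cut capacity: 12 + 3 + 5 + 4 = 24.
Augment Plant→A→D→F→City: bottleneck 3, flow now 3.
Augment Plant→A→D→G→City: bottleneck 5, flow now 8.
Augment Plant→A→D→H→City: bottleneck 4, flow now 12.
Augment Plant→B→C→F→City: bottleneck 3, flow now 15.
Augment Plant→B→C→G→City: bottleneck 5, flow now 20.
Augment Plant→B→E→F→City: bottleneck 4, flow now 24.
No augmenting path remains; maximum flow = 24.
Cut capacity 24 equals the max flow, so it is a minimum cut.

Yes — it is a minimum cut (capacity 24).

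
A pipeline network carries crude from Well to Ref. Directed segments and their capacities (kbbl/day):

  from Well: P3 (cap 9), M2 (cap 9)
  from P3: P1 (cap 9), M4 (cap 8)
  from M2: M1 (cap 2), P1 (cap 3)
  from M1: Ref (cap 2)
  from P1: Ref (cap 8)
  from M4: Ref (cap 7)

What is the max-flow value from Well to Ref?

14

Augment Well→P3→P1→Ref: bottleneck 8, flow now 8.
Augment Well→P3→M4→Ref: bottleneck 1, flow now 9.
Augment Well→M2→M1→Ref: bottleneck 2, flow now 11.
Augment Well→M2→P1→P3→M4→Ref: bottleneck 3, flow now 14. (uses reverse residual edge)
No augmenting path remains; maximum flow = 14.
In the residual graph, reachable from Well: {Well, M2}.
Min-cut edges: Well→P3 (9), M2→M1 (2), M2→P1 (3); capacity 9 + 2 + 3 = 14.
This cut is saturated, so no flow can exceed 14.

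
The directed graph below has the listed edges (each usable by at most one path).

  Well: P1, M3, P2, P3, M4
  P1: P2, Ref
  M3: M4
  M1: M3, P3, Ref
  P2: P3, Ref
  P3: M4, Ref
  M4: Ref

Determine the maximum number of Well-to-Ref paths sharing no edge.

4

Assign every edge capacity 1; by Menger, the answer equals the max flow.
Path Well→P1→Ref (+1); total 1.
Path Well→P2→Ref (+1); total 2.
Path Well→P3→Ref (+1); total 3.
Path Well→M4→Ref (+1); total 4.
No residual Well→Ref path; max flow = 4.
Certifying cut of size 4: {M4→Ref, Well→P1, Well→P2, Well→P3}.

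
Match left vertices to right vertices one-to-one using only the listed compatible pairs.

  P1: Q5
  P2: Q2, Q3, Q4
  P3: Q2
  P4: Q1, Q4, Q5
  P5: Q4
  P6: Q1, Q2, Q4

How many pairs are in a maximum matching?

Unit-capacity flow: source→left, listed edges, right→sink; max matching = max flow.
Augmenting path P1→Q5 (+1); matched 1.
Augmenting path P2→Q2 (+1); matched 2.
Augmenting path P4→Q1 (+1); matched 3.
Augmenting path P5→Q4 (+1); matched 4.
Augmenting path P3→Q2→P2→Q3 (+1); matched 5.
No augmenting path remains; maximum matching = 5.
König certificate: {P2, Q1, Q2, Q4, Q5} is a vertex cover of size 5 (every listed pair touches it), so no matching can be larger.

5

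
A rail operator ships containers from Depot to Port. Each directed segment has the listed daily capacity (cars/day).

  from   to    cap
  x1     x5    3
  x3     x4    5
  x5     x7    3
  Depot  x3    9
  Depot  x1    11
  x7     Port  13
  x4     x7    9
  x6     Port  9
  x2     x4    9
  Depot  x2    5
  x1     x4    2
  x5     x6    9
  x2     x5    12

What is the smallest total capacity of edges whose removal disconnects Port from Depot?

Augment Depot→x1→x4→x7→Port: bottleneck 2, flow now 2.
Augment Depot→x1→x5→x6→Port: bottleneck 3, flow now 5.
Augment Depot→x2→x4→x7→Port: bottleneck 5, flow now 10.
Augment Depot→x3→x4→x7→Port: bottleneck 2, flow now 12.
Augment Depot→x3→x4→x2→x5→x6→Port: bottleneck 3, flow now 15. (uses reverse residual edge)
No augmenting path remains; maximum flow = 15.
By max-flow min-cut, the minimum cut capacity equals the max flow.
In the residual graph, reachable from Depot: {Depot, x1, x3}.
Min-cut edges: Depot→x2 (5), x1→x4 (2), x1→x5 (3), x3→x4 (5); capacity 5 + 2 + 3 + 5 = 15.

15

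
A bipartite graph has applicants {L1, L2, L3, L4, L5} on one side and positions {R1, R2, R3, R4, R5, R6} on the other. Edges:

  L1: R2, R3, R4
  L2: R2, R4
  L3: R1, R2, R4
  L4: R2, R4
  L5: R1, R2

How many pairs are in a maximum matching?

Unit-capacity flow: source→left, listed edges, right→sink; max matching = max flow.
Augmenting path L1→R2 (+1); matched 1.
Augmenting path L2→R4 (+1); matched 2.
Augmenting path L3→R1 (+1); matched 3.
Augmenting path L4→R2→L1→R3 (+1); matched 4.
No augmenting path remains; maximum matching = 4.
König certificate: {L1, R1, R2, R4} is a vertex cover of size 4 (every listed pair touches it), so no matching can be larger.

4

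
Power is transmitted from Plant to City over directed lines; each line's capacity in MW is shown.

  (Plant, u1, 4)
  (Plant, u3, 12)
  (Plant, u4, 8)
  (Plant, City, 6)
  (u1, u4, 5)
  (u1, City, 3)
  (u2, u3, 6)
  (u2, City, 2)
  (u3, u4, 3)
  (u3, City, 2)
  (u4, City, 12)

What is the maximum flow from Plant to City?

23

Augment Plant→City: bottleneck 6, flow now 6.
Augment Plant→u1→City: bottleneck 3, flow now 9.
Augment Plant→u3→City: bottleneck 2, flow now 11.
Augment Plant→u4→City: bottleneck 8, flow now 19.
Augment Plant→u1→u4→City: bottleneck 1, flow now 20.
Augment Plant→u3→u4→City: bottleneck 3, flow now 23.
No augmenting path remains; maximum flow = 23.
In the residual graph, reachable from Plant: {Plant, u3}.
Min-cut edges: Plant→u1 (4), Plant→u4 (8), Plant→City (6), u3→u4 (3), u3→City (2); capacity 4 + 8 + 6 + 3 + 2 = 23.
This cut is saturated, so no flow can exceed 23.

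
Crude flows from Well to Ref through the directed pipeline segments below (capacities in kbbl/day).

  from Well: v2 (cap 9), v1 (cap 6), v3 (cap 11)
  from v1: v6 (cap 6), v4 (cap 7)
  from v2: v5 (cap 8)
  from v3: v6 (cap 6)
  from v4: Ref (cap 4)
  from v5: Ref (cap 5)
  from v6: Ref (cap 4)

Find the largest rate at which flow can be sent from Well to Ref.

Augment Well→v1→v4→Ref: bottleneck 4, flow now 4.
Augment Well→v1→v6→Ref: bottleneck 2, flow now 6.
Augment Well→v2→v5→Ref: bottleneck 5, flow now 11.
Augment Well→v3→v6→Ref: bottleneck 2, flow now 13.
No augmenting path remains; maximum flow = 13.
In the residual graph, reachable from Well: {Well, v1, v2, v3, v4, v5, v6}.
Min-cut edges: v4→Ref (4), v5→Ref (5), v6→Ref (4); capacity 4 + 5 + 4 = 13.
This cut is saturated, so no flow can exceed 13.

13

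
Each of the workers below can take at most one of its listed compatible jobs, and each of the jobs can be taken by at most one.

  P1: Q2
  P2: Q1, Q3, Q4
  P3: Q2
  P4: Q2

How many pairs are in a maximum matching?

Unit-capacity flow: source→left, listed edges, right→sink; max matching = max flow.
Augmenting path P1→Q2 (+1); matched 1.
Augmenting path P2→Q1 (+1); matched 2.
No augmenting path remains; maximum matching = 2.
König certificate: {P2, Q2} is a vertex cover of size 2 (every listed pair touches it), so no matching can be larger.

2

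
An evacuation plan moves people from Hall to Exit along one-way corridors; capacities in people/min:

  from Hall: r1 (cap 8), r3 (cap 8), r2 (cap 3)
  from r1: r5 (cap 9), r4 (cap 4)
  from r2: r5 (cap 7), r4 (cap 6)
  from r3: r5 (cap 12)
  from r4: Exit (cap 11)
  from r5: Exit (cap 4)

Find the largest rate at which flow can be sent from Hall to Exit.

Augment Hall→r1→r4→Exit: bottleneck 4, flow now 4.
Augment Hall→r1→r5→Exit: bottleneck 4, flow now 8.
Augment Hall→r2→r4→Exit: bottleneck 3, flow now 11.
No augmenting path remains; maximum flow = 11.
In the residual graph, reachable from Hall: {Hall, r1, r3, r5}.
Min-cut edges: Hall→r2 (3), r1→r4 (4), r5→Exit (4); capacity 3 + 4 + 4 = 11.
This cut is saturated, so no flow can exceed 11.

11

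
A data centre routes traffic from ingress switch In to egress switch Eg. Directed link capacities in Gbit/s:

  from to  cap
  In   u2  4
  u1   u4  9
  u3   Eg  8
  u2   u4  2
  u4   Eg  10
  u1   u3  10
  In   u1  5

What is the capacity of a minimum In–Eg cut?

7

Augment In→u1→u3→Eg: bottleneck 5, flow now 5.
Augment In→u2→u4→Eg: bottleneck 2, flow now 7.
No augmenting path remains; maximum flow = 7.
By max-flow min-cut, the minimum cut capacity equals the max flow.
In the residual graph, reachable from In: {In, u2}.
Min-cut edges: In→u1 (5), u2→u4 (2); capacity 5 + 2 = 7.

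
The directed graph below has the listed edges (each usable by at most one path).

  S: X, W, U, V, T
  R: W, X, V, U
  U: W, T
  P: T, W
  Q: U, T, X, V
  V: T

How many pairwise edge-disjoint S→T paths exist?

Assign every edge capacity 1; by Menger, the answer equals the max flow.
Path S→T (+1); total 1.
Path S→U→T (+1); total 2.
Path S→V→T (+1); total 3.
No residual S→T path; max flow = 3.
Certifying cut of size 3: {S→T, S→U, S→V}.

3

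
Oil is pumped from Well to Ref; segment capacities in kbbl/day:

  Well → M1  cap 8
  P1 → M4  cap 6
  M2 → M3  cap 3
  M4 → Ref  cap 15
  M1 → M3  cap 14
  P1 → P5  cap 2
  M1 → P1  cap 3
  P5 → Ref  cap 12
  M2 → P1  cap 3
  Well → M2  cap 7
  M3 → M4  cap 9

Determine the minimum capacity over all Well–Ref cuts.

Augment Well→M2→P1→M4→Ref: bottleneck 3, flow now 3.
Augment Well→M2→M3→M4→Ref: bottleneck 3, flow now 6.
Augment Well→M1→P1→M4→Ref: bottleneck 3, flow now 9.
Augment Well→M1→M3→M4→Ref: bottleneck 5, flow now 14.
No augmenting path remains; maximum flow = 14.
By max-flow min-cut, the minimum cut capacity equals the max flow.
In the residual graph, reachable from Well: {Well, M2}.
Min-cut edges: Well→M1 (8), M2→P1 (3), M2→M3 (3); capacity 8 + 3 + 3 = 14.

14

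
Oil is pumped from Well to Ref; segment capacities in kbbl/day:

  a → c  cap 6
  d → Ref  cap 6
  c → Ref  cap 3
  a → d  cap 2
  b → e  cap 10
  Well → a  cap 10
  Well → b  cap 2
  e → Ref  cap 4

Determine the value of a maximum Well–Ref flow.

Augment Well→a→c→Ref: bottleneck 3, flow now 3.
Augment Well→a→d→Ref: bottleneck 2, flow now 5.
Augment Well→b→e→Ref: bottleneck 2, flow now 7.
No augmenting path remains; maximum flow = 7.
In the residual graph, reachable from Well: {Well, a, c}.
Min-cut edges: Well→b (2), a→d (2), c→Ref (3); capacity 2 + 2 + 3 = 7.
This cut is saturated, so no flow can exceed 7.

7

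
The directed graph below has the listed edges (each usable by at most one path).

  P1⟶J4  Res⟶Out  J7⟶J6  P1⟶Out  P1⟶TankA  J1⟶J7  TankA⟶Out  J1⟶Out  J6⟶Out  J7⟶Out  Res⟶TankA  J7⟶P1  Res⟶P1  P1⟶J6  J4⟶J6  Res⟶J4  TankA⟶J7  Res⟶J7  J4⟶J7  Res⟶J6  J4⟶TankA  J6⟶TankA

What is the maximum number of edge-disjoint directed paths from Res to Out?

5

Assign every edge capacity 1; by Menger, the answer equals the max flow.
Path Res→Out (+1); total 1.
Path Res→P1→Out (+1); total 2.
Path Res→TankA→Out (+1); total 3.
Path Res→J7→Out (+1); total 4.
Path Res→J6→Out (+1); total 5.
No residual Res→Out path; max flow = 5.
Certifying cut of size 5: {J6→Out, J7→Out, P1→Out, Res→Out, TankA→Out}.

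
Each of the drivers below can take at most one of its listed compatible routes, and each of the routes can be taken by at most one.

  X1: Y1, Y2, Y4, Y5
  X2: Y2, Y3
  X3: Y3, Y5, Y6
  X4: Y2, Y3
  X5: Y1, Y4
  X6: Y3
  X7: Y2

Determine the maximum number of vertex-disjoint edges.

5

Unit-capacity flow: source→left, listed edges, right→sink; max matching = max flow.
Augmenting path X1→Y1 (+1); matched 1.
Augmenting path X2→Y2 (+1); matched 2.
Augmenting path X3→Y3 (+1); matched 3.
Augmenting path X5→Y4 (+1); matched 4.
Augmenting path X4→Y3→X3→Y5 (+1); matched 5.
No augmenting path remains; maximum matching = 5.
König certificate: {X1, X3, X5, Y2, Y3} is a vertex cover of size 5 (every listed pair touches it), so no matching can be larger.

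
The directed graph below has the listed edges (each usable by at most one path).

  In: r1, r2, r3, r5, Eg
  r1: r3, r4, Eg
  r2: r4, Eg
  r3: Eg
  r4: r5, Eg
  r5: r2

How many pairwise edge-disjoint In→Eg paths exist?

Assign every edge capacity 1; by Menger, the answer equals the max flow.
Path In→Eg (+1); total 1.
Path In→r1→Eg (+1); total 2.
Path In→r2→Eg (+1); total 3.
Path In→r3→Eg (+1); total 4.
Path In→r5→r2→r4→Eg (+1); total 5.
No residual In→Eg path; max flow = 5.
Certifying cut of size 5: {In→Eg, In→r1, In→r2, In→r3, In→r5}.

5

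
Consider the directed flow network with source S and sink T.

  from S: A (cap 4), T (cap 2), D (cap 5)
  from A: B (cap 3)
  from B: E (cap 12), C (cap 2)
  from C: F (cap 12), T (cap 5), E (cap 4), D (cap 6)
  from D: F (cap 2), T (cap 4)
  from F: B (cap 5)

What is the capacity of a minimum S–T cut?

8

Augment S→T: bottleneck 2, flow now 2.
Augment S→D→T: bottleneck 4, flow now 6.
Augment S→A→B→C→T: bottleneck 2, flow now 8.
No augmenting path remains; maximum flow = 8.
By max-flow min-cut, the minimum cut capacity equals the max flow.
In the residual graph, reachable from S: {S, A, B, D, E, F}.
Min-cut edges: S→T (2), B→C (2), D→T (4); capacity 2 + 2 + 4 = 8.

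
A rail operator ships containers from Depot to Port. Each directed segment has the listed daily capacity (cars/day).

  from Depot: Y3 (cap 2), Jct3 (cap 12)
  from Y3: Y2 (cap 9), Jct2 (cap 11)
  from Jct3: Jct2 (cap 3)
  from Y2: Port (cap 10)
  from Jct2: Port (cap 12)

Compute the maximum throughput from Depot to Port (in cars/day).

5

Augment Depot→Y3→Y2→Port: bottleneck 2, flow now 2.
Augment Depot→Jct3→Jct2→Port: bottleneck 3, flow now 5.
No augmenting path remains; maximum flow = 5.
In the residual graph, reachable from Depot: {Depot, Jct3}.
Min-cut edges: Depot→Y3 (2), Jct3→Jct2 (3); capacity 2 + 3 = 5.
This cut is saturated, so no flow can exceed 5.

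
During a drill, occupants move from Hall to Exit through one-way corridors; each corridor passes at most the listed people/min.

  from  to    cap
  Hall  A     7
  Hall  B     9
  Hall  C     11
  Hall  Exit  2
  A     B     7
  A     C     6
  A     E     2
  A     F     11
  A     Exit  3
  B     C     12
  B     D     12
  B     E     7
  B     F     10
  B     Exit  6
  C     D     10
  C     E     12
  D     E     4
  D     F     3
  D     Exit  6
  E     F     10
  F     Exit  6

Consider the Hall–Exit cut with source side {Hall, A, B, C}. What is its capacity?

Edges leaving {Hall, A, B, C}: Hall→Exit (2), A→E (2), A→F (11), A→Exit (3), B→D (12), B→E (7), B→F (10), B→Exit (6), C→D (10), C→E (12).
Cut capacity = 2 + 2 + 11 + 3 + 12 + 7 + 10 + 6 + 10 + 12 = 75.

75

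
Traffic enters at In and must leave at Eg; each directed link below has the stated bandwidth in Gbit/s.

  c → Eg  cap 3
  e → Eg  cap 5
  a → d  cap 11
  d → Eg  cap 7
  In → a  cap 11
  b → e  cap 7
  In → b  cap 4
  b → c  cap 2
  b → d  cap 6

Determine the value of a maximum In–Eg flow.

11

Augment In→a→d→Eg: bottleneck 7, flow now 7.
Augment In→b→c→Eg: bottleneck 2, flow now 9.
Augment In→b→e→Eg: bottleneck 2, flow now 11.
No augmenting path remains; maximum flow = 11.
In the residual graph, reachable from In: {In, a, d}.
Min-cut edges: In→b (4), d→Eg (7); capacity 4 + 7 = 11.
This cut is saturated, so no flow can exceed 11.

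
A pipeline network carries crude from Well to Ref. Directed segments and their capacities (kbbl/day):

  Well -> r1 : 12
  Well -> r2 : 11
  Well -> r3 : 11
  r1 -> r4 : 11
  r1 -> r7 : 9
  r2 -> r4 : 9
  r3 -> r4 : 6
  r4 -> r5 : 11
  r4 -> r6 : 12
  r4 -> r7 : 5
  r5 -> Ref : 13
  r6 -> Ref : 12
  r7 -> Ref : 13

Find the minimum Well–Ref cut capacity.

Augment Well→r1→r7→Ref: bottleneck 9, flow now 9.
Augment Well→r1→r4→r5→Ref: bottleneck 3, flow now 12.
Augment Well→r2→r4→r5→Ref: bottleneck 8, flow now 20.
Augment Well→r2→r4→r6→Ref: bottleneck 1, flow now 21.
Augment Well→r3→r4→r6→Ref: bottleneck 6, flow now 27.
No augmenting path remains; maximum flow = 27.
By max-flow min-cut, the minimum cut capacity equals the max flow.
In the residual graph, reachable from Well: {Well, r2, r3}.
Min-cut edges: Well→r1 (12), r2→r4 (9), r3→r4 (6); capacity 12 + 9 + 6 = 27.

27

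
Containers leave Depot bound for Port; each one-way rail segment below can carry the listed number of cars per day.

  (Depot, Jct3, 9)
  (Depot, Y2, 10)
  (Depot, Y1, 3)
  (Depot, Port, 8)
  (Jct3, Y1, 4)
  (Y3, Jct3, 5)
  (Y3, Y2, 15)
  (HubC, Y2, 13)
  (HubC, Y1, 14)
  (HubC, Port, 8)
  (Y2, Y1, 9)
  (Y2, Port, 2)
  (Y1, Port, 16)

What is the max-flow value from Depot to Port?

Augment Depot→Port: bottleneck 8, flow now 8.
Augment Depot→Y2→Port: bottleneck 2, flow now 10.
Augment Depot→Y1→Port: bottleneck 3, flow now 13.
Augment Depot→Jct3→Y1→Port: bottleneck 4, flow now 17.
Augment Depot→Y2→Y1→Port: bottleneck 8, flow now 25.
No augmenting path remains; maximum flow = 25.
In the residual graph, reachable from Depot: {Depot, Jct3}.
Min-cut edges: Depot→Y2 (10), Depot→Y1 (3), Depot→Port (8), Jct3→Y1 (4); capacity 10 + 3 + 8 + 4 = 25.
This cut is saturated, so no flow can exceed 25.

25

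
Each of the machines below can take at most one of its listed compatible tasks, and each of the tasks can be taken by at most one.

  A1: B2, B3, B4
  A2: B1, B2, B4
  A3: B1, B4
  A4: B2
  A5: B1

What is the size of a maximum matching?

4

Unit-capacity flow: source→left, listed edges, right→sink; max matching = max flow.
Augmenting path A1→B2 (+1); matched 1.
Augmenting path A2→B1 (+1); matched 2.
Augmenting path A3→B4 (+1); matched 3.
Augmenting path A4→B2→A1→B3 (+1); matched 4.
No augmenting path remains; maximum matching = 4.
König certificate: {A1, B1, B2, B4} is a vertex cover of size 4 (every listed pair touches it), so no matching can be larger.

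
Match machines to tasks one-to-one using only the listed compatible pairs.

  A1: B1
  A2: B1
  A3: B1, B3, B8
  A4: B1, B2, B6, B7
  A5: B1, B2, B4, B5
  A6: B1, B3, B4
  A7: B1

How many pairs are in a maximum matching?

Unit-capacity flow: source→left, listed edges, right→sink; max matching = max flow.
Augmenting path A1→B1 (+1); matched 1.
Augmenting path A3→B3 (+1); matched 2.
Augmenting path A4→B2 (+1); matched 3.
Augmenting path A5→B4 (+1); matched 4.
Augmenting path A6→B3→A3→B8 (+1); matched 5.
No augmenting path remains; maximum matching = 5.
König certificate: {A3, A4, A5, A6, B1} is a vertex cover of size 5 (every listed pair touches it), so no matching can be larger.

5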